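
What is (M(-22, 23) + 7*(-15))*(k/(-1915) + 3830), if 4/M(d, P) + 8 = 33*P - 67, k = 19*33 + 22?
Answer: -131671063154/327465 ≈ -4.0209e+5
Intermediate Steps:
k = 649 (k = 627 + 22 = 649)
M(d, P) = 4/(-75 + 33*P) (M(d, P) = 4/(-8 + (33*P - 67)) = 4/(-8 + (-67 + 33*P)) = 4/(-75 + 33*P))
(M(-22, 23) + 7*(-15))*(k/(-1915) + 3830) = (4/(3*(-25 + 11*23)) + 7*(-15))*(649/(-1915) + 3830) = (4/(3*(-25 + 253)) - 105)*(649*(-1/1915) + 3830) = ((4/3)/228 - 105)*(-649/1915 + 3830) = ((4/3)*(1/228) - 105)*(7333801/1915) = (1/171 - 105)*(7333801/1915) = -17954/171*7333801/1915 = -131671063154/327465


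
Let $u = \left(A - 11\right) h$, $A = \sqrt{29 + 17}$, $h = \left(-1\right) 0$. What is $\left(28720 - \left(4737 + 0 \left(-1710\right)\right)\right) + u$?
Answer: $23983$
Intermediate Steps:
$h = 0$
$A = \sqrt{46} \approx 6.7823$
$u = 0$ ($u = \left(\sqrt{46} - 11\right) 0 = \left(-11 + \sqrt{46}\right) 0 = 0$)
$\left(28720 - \left(4737 + 0 \left(-1710\right)\right)\right) + u = \left(28720 - \left(4737 + 0 \left(-1710\right)\right)\right) + 0 = \left(28720 - 4737\right) + 0 = 23983 + 0 = 23983$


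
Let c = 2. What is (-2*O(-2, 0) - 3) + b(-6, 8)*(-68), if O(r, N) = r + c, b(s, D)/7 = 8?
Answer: -3811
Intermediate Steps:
b(s, D) = 56 (b(s, D) = 7*8 = 56)
O(r, N) = 2 + r (O(r, N) = r + 2 = 2 + r)
(-2*O(-2, 0) - 3) + b(-6, 8)*(-68) = (-2*(2 - 2) - 3) + 56*(-68) = (-2*0 - 3) - 3808 = (0 - 3) - 3808 = -3 - 3808 = -3811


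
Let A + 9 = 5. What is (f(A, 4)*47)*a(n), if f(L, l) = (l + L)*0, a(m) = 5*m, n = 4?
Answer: 0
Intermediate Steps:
A = -4 (A = -9 + 5 = -4)
f(L, l) = 0 (f(L, l) = (L + l)*0 = 0)
(f(A, 4)*47)*a(n) = (0*47)*(5*4) = 0*20 = 0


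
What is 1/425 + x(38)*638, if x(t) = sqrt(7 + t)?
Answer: 1/425 + 1914*sqrt(5) ≈ 4279.8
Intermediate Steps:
1/425 + x(38)*638 = 1/425 + sqrt(7 + 38)*638 = 1/425 + sqrt(45)*638 = 1/425 + (3*sqrt(5))*638 = 1/425 + 1914*sqrt(5)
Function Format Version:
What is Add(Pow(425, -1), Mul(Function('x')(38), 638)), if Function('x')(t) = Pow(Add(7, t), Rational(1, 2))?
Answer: Add(Rational(1, 425), Mul(1914, Pow(5, Rational(1, 2)))) ≈ 4279.8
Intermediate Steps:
Add(Pow(425, -1), Mul(Function('x')(38), 638)) = Add(Pow(425, -1), Mul(Pow(Add(7, 38), Rational(1, 2)), 638)) = Add(Rational(1, 425), Mul(Pow(45, Rational(1, 2)), 638)) = Add(Rational(1, 425), Mul(Mul(3, Pow(5, Rational(1, 2))), 638)) = Add(Rational(1, 425), Mul(1914, Pow(5, Rational(1, 2))))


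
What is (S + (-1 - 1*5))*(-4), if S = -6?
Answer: 48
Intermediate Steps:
(S + (-1 - 1*5))*(-4) = (-6 + (-1 - 1*5))*(-4) = (-6 + (-1 - 5))*(-4) = (-6 - 6)*(-4) = -12*(-4) = 48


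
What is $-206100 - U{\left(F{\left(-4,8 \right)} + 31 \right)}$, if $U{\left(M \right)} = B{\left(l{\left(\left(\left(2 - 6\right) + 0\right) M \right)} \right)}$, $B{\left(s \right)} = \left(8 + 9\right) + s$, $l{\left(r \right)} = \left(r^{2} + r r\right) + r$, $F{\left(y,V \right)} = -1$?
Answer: $-234797$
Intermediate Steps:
$l{\left(r \right)} = r + 2 r^{2}$ ($l{\left(r \right)} = \left(r^{2} + r^{2}\right) + r = 2 r^{2} + r = r + 2 r^{2}$)
$B{\left(s \right)} = 17 + s$
$U{\left(M \right)} = 17 - 4 M \left(1 - 8 M\right)$ ($U{\left(M \right)} = 17 + \left(\left(2 - 6\right) + 0\right) M \left(1 + 2 \left(\left(2 - 6\right) + 0\right) M\right) = 17 + \left(-4 + 0\right) M \left(1 + 2 \left(-4 + 0\right) M\right) = 17 + - 4 M \left(1 + 2 \left(- 4 M\right)\right) = 17 + - 4 M \left(1 - 8 M\right) = 17 - 4 M \left(1 - 8 M\right)$)
$-206100 - U{\left(F{\left(-4,8 \right)} + 31 \right)} = -206100 - \left(17 + 4 \left(-1 + 31\right) \left(-1 + 8 \left(-1 + 31\right)\right)\right) = -206100 - \left(17 + 4 \cdot 30 \left(-1 + 8 \cdot 30\right)\right) = -206100 - \left(17 + 4 \cdot 30 \left(-1 + 240\right)\right) = -206100 - \left(17 + 4 \cdot 30 \cdot 239\right) = -206100 - \left(17 + 28680\right) = -206100 - 28697 = -234797$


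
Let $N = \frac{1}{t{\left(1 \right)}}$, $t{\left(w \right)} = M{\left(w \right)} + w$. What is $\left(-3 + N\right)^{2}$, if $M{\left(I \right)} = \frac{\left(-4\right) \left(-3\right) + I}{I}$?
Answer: $\frac{1681}{196} \approx 8.5765$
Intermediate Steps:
$M{\left(I \right)} = \frac{12 + I}{I}$
$t{\left(w \right)} = w + \frac{12 + w}{w}$ ($t{\left(w \right)} = \frac{12 + w}{w} + w = w + \frac{12 + w}{w}$)
$N = \frac{1}{14}$ ($N = \frac{1}{1 + 1 + \frac{12}{1}} = \frac{1}{1 + 1 + 12 \cdot 1} = \frac{1}{1 + 1 + 12} = \frac{1}{14} \approx 0.071429$)
$\left(-3 + N\right)^{2} = \left(-3 + \frac{1}{14}\right)^{2} = \left(- \frac{41}{14}\right)^{2} = \frac{1681}{196}$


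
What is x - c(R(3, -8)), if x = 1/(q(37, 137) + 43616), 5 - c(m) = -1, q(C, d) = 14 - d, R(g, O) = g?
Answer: -260957/43493 ≈ -6.0000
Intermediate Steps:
c(m) = 6 (c(m) = 5 - 1*(-1) = 5 + 1 = 6)
x = 1/43493 (x = 1/((14 - 1*137) + 43616) = 1/((14 - 137) + 43616) = 1/(-123 + 43616) = 1/43493 ≈ 2.2992e-5)
x - c(R(3, -8)) = 1/43493 - 1*6 = 1/43493 - 6 = -260957/43493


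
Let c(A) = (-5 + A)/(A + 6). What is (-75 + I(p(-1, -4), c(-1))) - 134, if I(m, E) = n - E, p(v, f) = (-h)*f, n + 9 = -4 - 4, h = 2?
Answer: -1124/5 ≈ -224.80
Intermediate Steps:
c(A) = (-5 + A)/(6 + A)
n = -17 (n = -9 + (-4 - 4) = -9 - 8 = -17)
p(v, f) = -2*f (p(v, f) = (-1*2)*f = -2*f)
I(m, E) = -17 - E
(-75 + I(p(-1, -4), c(-1))) - 134 = (-75 + (-17 - (-5 - 1)/(6 - 1))) - 134 = (-75 + (-17 - (-6)/5)) - 134 = (-75 + (-17 - 1*(-6/5))) - 134 = (-75 + (-17 + 6/5)) - 134 = (-75 - 79/5) - 134 = -454/5 - 134 = -1124/5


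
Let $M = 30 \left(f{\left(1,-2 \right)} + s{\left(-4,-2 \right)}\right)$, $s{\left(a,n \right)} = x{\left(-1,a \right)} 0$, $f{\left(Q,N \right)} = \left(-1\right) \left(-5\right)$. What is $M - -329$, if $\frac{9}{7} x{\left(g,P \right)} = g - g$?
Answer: $479$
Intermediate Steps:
$f{\left(Q,N \right)} = 5$
$x{\left(g,P \right)} = 0$ ($x{\left(g,P \right)} = \frac{7 \left(g - g\right)}{9} = \frac{7}{9} \cdot 0 = 0$)
$s{\left(a,n \right)} = 0$ ($s{\left(a,n \right)} = 0 \cdot 0 = 0$)
$M = 150$ ($M = 30 \left(5 + 0\right) = 30 \cdot 5 = 150$)
$M - -329 = 150 - -329 = 150 + 329 = 479$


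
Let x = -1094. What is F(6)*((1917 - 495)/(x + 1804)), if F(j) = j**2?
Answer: 25596/355 ≈ 72.101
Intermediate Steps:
F(6)*((1917 - 495)/(x + 1804)) = 6**2*((1917 - 495)/(-1094 + 1804)) = 36*(1422/710) = 36*(1422*(1/710)) = 36*(711/355) = 25596/355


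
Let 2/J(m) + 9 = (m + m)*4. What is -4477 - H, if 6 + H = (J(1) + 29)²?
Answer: -5200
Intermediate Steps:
J(m) = 2/(-9 + 8*m) (J(m) = 2/(-9 + (m + m)*4) = 2/(-9 + (2*m)*4) = 2/(-9 + 8*m))
H = 723 (H = -6 + (2/(-9 + 8*1) + 29)² = -6 + (2/(-9 + 8) + 29)² = -6 + (2/(-1) + 29)² = -6 + (2*(-1) + 29)² = -6 + (-2 + 29)² = -6 + 27² = -6 + 729 = 723)
-4477 - H = -4477 - 1*723 = -4477 - 723 = -5200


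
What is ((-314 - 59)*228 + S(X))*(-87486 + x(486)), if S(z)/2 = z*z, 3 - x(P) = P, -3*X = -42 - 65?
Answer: 21772268854/3 ≈ 7.2574e+9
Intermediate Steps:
X = 107/3 (X = -(-42 - 65)/3 = -⅓*(-107) = 107/3 ≈ 35.667)
x(P) = 3 - P
S(z) = 2*z² (S(z) = 2*(z*z) = 2*z²)
((-314 - 59)*228 + S(X))*(-87486 + x(486)) = ((-314 - 59)*228 + 2*(107/3)²)*(-87486 + (3 - 1*486)) = (-373*228 + 2*(11449/9))*(-87486 + (3 - 486)) = (-85044 + 22898/9)*(-87486 - 483) = -742498/9*(-87969) = 21772268854/3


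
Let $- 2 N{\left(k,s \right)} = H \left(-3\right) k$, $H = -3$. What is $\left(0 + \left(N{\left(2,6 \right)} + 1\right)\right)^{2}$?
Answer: $64$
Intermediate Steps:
$N{\left(k,s \right)} = - \frac{9 k}{2}$ ($N{\left(k,s \right)} = - \frac{\left(-3\right) \left(-3\right) k}{2} = - \frac{9 k}{2}$)
$\left(0 + \left(N{\left(2,6 \right)} + 1\right)\right)^{2} = \left(0 + \left(\left(- \frac{9}{2}\right) 2 + 1\right)\right)^{2} = \left(0 + \left(-9 + 1\right)\right)^{2} = \left(0 - 8\right)^{2} = \left(-8\right)^{2} = 64$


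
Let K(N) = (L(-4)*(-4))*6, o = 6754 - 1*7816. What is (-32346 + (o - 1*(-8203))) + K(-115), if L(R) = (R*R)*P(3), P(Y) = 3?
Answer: -26357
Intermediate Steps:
o = -1062 (o = 6754 - 7816 = -1062)
L(R) = 3*R² (L(R) = (R*R)*3 = R²*3 = 3*R²)
K(N) = -1152 (K(N) = ((3*(-4)²)*(-4))*6 = ((3*16)*(-4))*6 = (48*(-4))*6 = -192*6 = -1152)
(-32346 + (o - 1*(-8203))) + K(-115) = (-32346 + (-1062 - 1*(-8203))) - 1152 = (-32346 + (-1062 + 8203)) - 1152 = (-32346 + 7141) - 1152 = -25205 - 1152 = -26357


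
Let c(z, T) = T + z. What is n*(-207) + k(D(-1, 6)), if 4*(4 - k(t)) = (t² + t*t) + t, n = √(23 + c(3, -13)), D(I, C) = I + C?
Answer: -39/4 - 207*√13 ≈ -756.10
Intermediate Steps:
D(I, C) = C + I
n = √13 (n = √(23 + (-13 + 3)) = √(23 - 10) = √13 ≈ 3.6056)
k(t) = 4 - t²/2 - t/4 (k(t) = 4 - ((t² + t*t) + t)/4 = 4 - ((t² + t²) + t)/4 = 4 - (2*t² + t)/4 = 4 - (t + 2*t²)/4 = 4 + (-t²/2 - t/4) = 4 - t²/2 - t/4)
n*(-207) + k(D(-1, 6)) = √13*(-207) + (4 - (6 - 1)²/2 - (6 - 1)/4) = -207*√13 + (4 - ½*5² - ¼*5) = -207*√13 + (4 - ½*25 - 5/4) = -207*√13 + (4 - 25/2 - 5/4) = -207*√13 - 39/4 = -39/4 - 207*√13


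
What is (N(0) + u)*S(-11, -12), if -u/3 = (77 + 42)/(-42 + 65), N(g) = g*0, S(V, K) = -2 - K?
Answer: -3570/23 ≈ -155.22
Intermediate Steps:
N(g) = 0
u = -357/23 (u = -3*(77 + 42)/(-42 + 65) = -357/23 ≈ -15.522)
(N(0) + u)*S(-11, -12) = (0 - 357/23)*(-2 - 1*(-12)) = -357*(-2 + 12)/23 = -357/23*10 = -3570/23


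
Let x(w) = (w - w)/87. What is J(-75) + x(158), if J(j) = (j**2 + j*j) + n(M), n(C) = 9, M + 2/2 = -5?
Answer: 11259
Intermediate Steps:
M = -6 (M = -1 - 5 = -6)
x(w) = 0 (x(w) = 0*(1/87) = 0)
J(j) = 9 + 2*j**2 (J(j) = (j**2 + j*j) + 9 = (j**2 + j**2) + 9 = 2*j**2 + 9 = 9 + 2*j**2)
J(-75) + x(158) = (9 + 2*(-75)**2) + 0 = (9 + 2*5625) + 0 = (9 + 11250) + 0 = 11259 + 0 = 11259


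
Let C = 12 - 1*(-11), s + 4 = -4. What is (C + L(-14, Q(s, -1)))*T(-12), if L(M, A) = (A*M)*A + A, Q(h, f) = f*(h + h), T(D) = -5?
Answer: 17725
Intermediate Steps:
s = -8 (s = -4 - 4 = -8)
C = 23 (C = 12 + 11 = 23)
Q(h, f) = 2*f*h (Q(h, f) = f*(2*h) = 2*f*h)
L(M, A) = A + M*A**2 (L(M, A) = M*A**2 + A = A + M*A**2)
(C + L(-14, Q(s, -1)))*T(-12) = (23 + (2*(-1)*(-8))*(1 + (2*(-1)*(-8))*(-14)))*(-5) = (23 + 16*(1 + 16*(-14)))*(-5) = (23 + 16*(1 - 224))*(-5) = (23 + 16*(-223))*(-5) = (23 - 3568)*(-5) = -3545*(-5) = 17725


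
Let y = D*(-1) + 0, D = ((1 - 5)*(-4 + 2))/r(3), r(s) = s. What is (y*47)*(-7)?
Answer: 2632/3 ≈ 877.33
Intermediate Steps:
D = 8/3 (D = ((1 - 5)*(-4 + 2))/3 = -4*(-2)*(⅓) = 8*(⅓) = 8/3 ≈ 2.6667)
y = -8/3 (y = (8/3)*(-1) + 0 = -8/3 + 0 = -8/3 ≈ -2.6667)
(y*47)*(-7) = -8/3*47*(-7) = -376/3*(-7) = 2632/3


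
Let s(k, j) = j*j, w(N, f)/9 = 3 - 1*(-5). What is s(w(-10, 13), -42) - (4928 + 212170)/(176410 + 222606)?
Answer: 351823563/199508 ≈ 1763.5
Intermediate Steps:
w(N, f) = 72 (w(N, f) = 9*(3 - 1*(-5)) = 9*(3 + 5) = 9*8 = 72)
s(k, j) = j²
s(w(-10, 13), -42) - (4928 + 212170)/(176410 + 222606) = (-42)² - (4928 + 212170)/(176410 + 222606) = 1764 - 217098/399016 = 1764 - 1*108549/199508 = 1764 - 108549/199508 = 351823563/199508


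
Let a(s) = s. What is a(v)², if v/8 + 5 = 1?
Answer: 1024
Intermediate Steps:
v = -32 (v = -40 + 8*1 = -40 + 8 = -32)
a(v)² = (-32)² = 1024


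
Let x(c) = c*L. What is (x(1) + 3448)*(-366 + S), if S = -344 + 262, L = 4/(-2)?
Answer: -1543808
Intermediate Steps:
L = -2 (L = 4*(-½) = -2)
S = -82
x(c) = -2*c (x(c) = c*(-2) = -2*c)
(x(1) + 3448)*(-366 + S) = (-2*1 + 3448)*(-366 - 82) = (-2 + 3448)*(-448) = 3446*(-448) = -1543808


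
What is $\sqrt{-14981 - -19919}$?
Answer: $\sqrt{4938} \approx 70.271$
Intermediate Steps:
$\sqrt{-14981 - -19919} = \sqrt{-14981 + 19919} = \sqrt{4938}$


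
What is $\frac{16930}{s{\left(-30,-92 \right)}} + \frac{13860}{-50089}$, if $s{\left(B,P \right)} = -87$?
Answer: $- \frac{849212590}{4357743} \approx -194.87$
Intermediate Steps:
$\frac{16930}{s{\left(-30,-92 \right)}} + \frac{13860}{-50089} = \frac{16930}{-87} + \frac{13860}{-50089} = 16930 \left(- \frac{1}{87}\right) + 13860 \left(- \frac{1}{50089}\right) = - \frac{16930}{87} - \frac{13860}{50089} = - \frac{849212590}{4357743}$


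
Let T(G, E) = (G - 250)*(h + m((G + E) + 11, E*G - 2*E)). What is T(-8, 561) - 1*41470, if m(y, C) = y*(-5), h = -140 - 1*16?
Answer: 726338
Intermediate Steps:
h = -156 (h = -140 - 16 = -156)
m(y, C) = -5*y
T(G, E) = (-250 + G)*(-211 - 5*E - 5*G) (T(G, E) = (G - 250)*(-156 - 5*((G + E) + 11)) = (-250 + G)*(-156 - 5*((E + G) + 11)) = (-250 + G)*(-156 - 5*(11 + E + G)) = (-250 + G)*(-156 + (-55 - 5*E - 5*G)) = (-250 + G)*(-211 - 5*E - 5*G))
T(-8, 561) - 1*41470 = (52750 + 1094*(-8) + 1250*561 - 5*(-8)*(11 + 561 - 8)) - 1*41470 = (52750 - 8752 + 701250 - 5*(-8)*564) - 41470 = (52750 - 8752 + 701250 + 22560) - 41470 = 767808 - 41470 = 726338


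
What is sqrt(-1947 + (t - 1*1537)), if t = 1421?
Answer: I*sqrt(2063) ≈ 45.42*I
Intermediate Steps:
sqrt(-1947 + (t - 1*1537)) = sqrt(-1947 + (1421 - 1*1537)) = sqrt(-1947 + (1421 - 1537)) = sqrt(-1947 - 116) = sqrt(-2063) = I*sqrt(2063)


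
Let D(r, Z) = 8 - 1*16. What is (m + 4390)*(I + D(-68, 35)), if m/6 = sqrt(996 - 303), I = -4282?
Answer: -18833100 - 77220*sqrt(77) ≈ -1.9511e+7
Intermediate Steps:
D(r, Z) = -8 (D(r, Z) = 8 - 16 = -8)
m = 18*sqrt(77) (m = 6*sqrt(996 - 303) = 6*sqrt(693) = 6*(3*sqrt(77)) = 18*sqrt(77) ≈ 157.95)
(m + 4390)*(I + D(-68, 35)) = (18*sqrt(77) + 4390)*(-4282 - 8) = (4390 + 18*sqrt(77))*(-4290) = -18833100 - 77220*sqrt(77)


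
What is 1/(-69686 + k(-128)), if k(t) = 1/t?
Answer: -128/8919809 ≈ -1.4350e-5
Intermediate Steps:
1/(-69686 + k(-128)) = 1/(-69686 + 1/(-128)) = 1/(-69686 - 1/128) = 1/(-8919809/128) = -128/8919809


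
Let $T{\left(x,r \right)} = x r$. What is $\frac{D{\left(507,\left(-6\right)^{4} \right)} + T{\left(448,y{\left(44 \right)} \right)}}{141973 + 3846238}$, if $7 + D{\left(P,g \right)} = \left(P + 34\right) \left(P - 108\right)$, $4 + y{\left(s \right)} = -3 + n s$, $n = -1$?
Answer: $\frac{193004}{3988211} \approx 0.048394$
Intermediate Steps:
$y{\left(s \right)} = -7 - s$ ($y{\left(s \right)} = -4 - \left(3 + s\right) = -7 - s$)
$D{\left(P,g \right)} = -7 + \left(-108 + P\right) \left(34 + P\right)$ ($D{\left(P,g \right)} = -7 + \left(P + 34\right) \left(P - 108\right) = -7 + \left(34 + P\right) \left(-108 + P\right) = -7 + \left(-108 + P\right) \left(34 + P\right)$)
$T{\left(x,r \right)} = r x$
$\frac{D{\left(507,\left(-6\right)^{4} \right)} + T{\left(448,y{\left(44 \right)} \right)}}{141973 + 3846238} = \frac{\left(-3679 + 507^{2} - 37518\right) + \left(-7 - 44\right) 448}{141973 + 3846238} = \frac{\left(-3679 + 257049 - 37518\right) + \left(-7 - 44\right) 448}{3988211} = \left(215852 - 22848\right) \frac{1}{3988211} = 193004 \cdot \frac{1}{3988211} = \frac{193004}{3988211}$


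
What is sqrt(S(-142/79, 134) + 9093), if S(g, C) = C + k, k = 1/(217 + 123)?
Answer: sqrt(266660385)/170 ≈ 96.057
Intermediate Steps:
k = 1/340 ≈ 0.0029412
S(g, C) = 1/340 + C (S(g, C) = C + 1/340 = 1/340 + C)
sqrt(S(-142/79, 134) + 9093) = sqrt((1/340 + 134) + 9093) = sqrt(45561/340 + 9093) = sqrt(3137181/340) = sqrt(266660385)/170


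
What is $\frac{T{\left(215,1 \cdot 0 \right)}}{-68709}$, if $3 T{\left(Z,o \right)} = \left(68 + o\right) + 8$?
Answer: $- \frac{76}{206127} \approx -0.0003687$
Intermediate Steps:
$T{\left(Z,o \right)} = \frac{76}{3} + \frac{o}{3}$ ($T{\left(Z,o \right)} = \frac{\left(68 + o\right) + 8}{3} = \frac{76 + o}{3} = \frac{76}{3} + \frac{o}{3}$)
$\frac{T{\left(215,1 \cdot 0 \right)}}{-68709} = \frac{\frac{76}{3} + \frac{1 \cdot 0}{3}}{-68709} = \left(\frac{76}{3} + \frac{1}{3} \cdot 0\right) \left(- \frac{1}{68709}\right) = \left(\frac{76}{3} + 0\right) \left(- \frac{1}{68709}\right) = \frac{76}{3} \left(- \frac{1}{68709}\right) = - \frac{76}{206127}$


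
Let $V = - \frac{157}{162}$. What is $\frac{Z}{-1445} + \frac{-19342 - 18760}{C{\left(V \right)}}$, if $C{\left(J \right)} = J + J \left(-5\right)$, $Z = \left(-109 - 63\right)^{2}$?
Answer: $- \frac{2234468983}{226865} \approx -9849.3$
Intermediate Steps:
$Z = 29584$ ($Z = \left(-172\right)^{2} = 29584$)
$V = - \frac{157}{162}$ ($V = \left(-157\right) \frac{1}{162} = - \frac{157}{162} \approx -0.96914$)
$C{\left(J \right)} = - 4 J$ ($C{\left(J \right)} = J - 5 J = - 4 J$)
$\frac{Z}{-1445} + \frac{-19342 - 18760}{C{\left(V \right)}} = \frac{29584}{-1445} + \frac{-19342 - 18760}{\left(-4\right) \left(- \frac{157}{162}\right)} = 29584 \left(- \frac{1}{1445}\right) + \frac{-19342 - 18760}{\frac{314}{81}} = - \frac{29584}{1445} - \frac{1543131}{157} = - \frac{2234468983}{226865}$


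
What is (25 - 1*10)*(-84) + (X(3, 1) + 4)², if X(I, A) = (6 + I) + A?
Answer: -1064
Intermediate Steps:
X(I, A) = 6 + A + I
(25 - 1*10)*(-84) + (X(3, 1) + 4)² = (25 - 1*10)*(-84) + ((6 + 1 + 3) + 4)² = (25 - 10)*(-84) + (10 + 4)² = 15*(-84) + 14² = -1260 + 196 = -1064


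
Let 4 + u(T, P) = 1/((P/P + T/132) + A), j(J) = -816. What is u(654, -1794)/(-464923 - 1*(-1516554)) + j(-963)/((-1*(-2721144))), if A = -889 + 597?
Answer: -11992925944/39491878629917 ≈ -0.00030368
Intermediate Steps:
A = -292
u(T, P) = -4 + 1/(-291 + T/132) (u(T, P) = -4 + 1/((P/P + T/132) - 292) = -4 + 1/((1 + T*(1/132)) - 292) = -4 + 1/((1 + T/132) - 292) = -4 + 1/(-291 + T/132))
u(654, -1794)/(-464923 - 1*(-1516554)) + j(-963)/((-1*(-2721144))) = (4*(38445 - 1*654)/(-38412 + 654))/(-464923 - 1*(-1516554)) - 816/((-1*(-2721144))) = (4*(38445 - 654)/(-37758))/(-464923 + 1516554) - 816/2721144 = (4*(-1/37758)*37791)/1051631 - 816*1/2721144 = -25194/6293*1/1051631 - 34/113381 = -1326/348311257 - 34/113381 = -11992925944/39491878629917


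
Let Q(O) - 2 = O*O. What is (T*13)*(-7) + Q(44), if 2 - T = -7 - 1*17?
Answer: -428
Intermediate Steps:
Q(O) = 2 + O² (Q(O) = 2 + O*O = 2 + O²)
T = 26 (T = 2 - (-7 - 1*17) = 2 - (-7 - 17) = 2 - 1*(-24) = 2 + 24 = 26)
(T*13)*(-7) + Q(44) = (26*13)*(-7) + (2 + 44²) = 338*(-7) + (2 + 1936) = -2366 + 1938 = -428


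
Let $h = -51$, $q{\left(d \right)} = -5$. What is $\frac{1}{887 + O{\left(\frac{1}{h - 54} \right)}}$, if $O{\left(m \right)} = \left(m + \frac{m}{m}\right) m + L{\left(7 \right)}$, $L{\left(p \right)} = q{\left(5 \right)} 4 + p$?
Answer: $\frac{11025}{9635746} \approx 0.0011442$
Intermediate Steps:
$L{\left(p \right)} = -20 + p$ ($L{\left(p \right)} = \left(-5\right) 4 + p = -20 + p$)
$O{\left(m \right)} = -13 + m \left(1 + m\right)$ ($O{\left(m \right)} = \left(m + \frac{m}{m}\right) m + \left(-20 + 7\right) = \left(m + 1\right) m - 13 = \left(1 + m\right) m - 13 = m \left(1 + m\right) - 13 = -13 + m \left(1 + m\right)$)
$\frac{1}{887 + O{\left(\frac{1}{h - 54} \right)}} = \frac{1}{887 + \left(-13 + \frac{1}{-51 - 54} + \left(\frac{1}{-51 - 54}\right)^{2}\right)} = \frac{1}{887 + \left(-13 + \frac{1}{-105} + \left(\frac{1}{-105}\right)^{2}\right)} = \frac{1}{887 - \left(\frac{1366}{105} - \frac{1}{11025}\right)} = \frac{1}{887 - \frac{143429}{11025}} = \frac{1}{\frac{9635746}{11025}} = \frac{11025}{9635746}$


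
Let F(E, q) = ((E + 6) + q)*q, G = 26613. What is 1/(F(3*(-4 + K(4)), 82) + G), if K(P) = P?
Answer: 1/33829 ≈ 2.9560e-5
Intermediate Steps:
F(E, q) = q*(6 + E + q) (F(E, q) = ((6 + E) + q)*q = (6 + E + q)*q = q*(6 + E + q))
1/(F(3*(-4 + K(4)), 82) + G) = 1/(82*(6 + 3*(-4 + 4) + 82) + 26613) = 1/(82*(6 + 3*0 + 82) + 26613) = 1/(82*(6 + 0 + 82) + 26613) = 1/(82*88 + 26613) = 1/(7216 + 26613) = 1/33829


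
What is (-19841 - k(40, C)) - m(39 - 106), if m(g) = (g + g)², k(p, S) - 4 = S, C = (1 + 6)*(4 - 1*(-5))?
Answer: -37864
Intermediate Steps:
C = 63 (C = 7*(4 + 5) = 7*9 = 63)
k(p, S) = 4 + S
m(g) = 4*g² (m(g) = (2*g)² = 4*g²)
(-19841 - k(40, C)) - m(39 - 106) = (-19841 - (4 + 63)) - 4*(39 - 106)² = (-19841 - 1*67) - 4*(-67)² = (-19841 - 67) - 4*4489 = -19908 - 1*17956 = -19908 - 17956 = -37864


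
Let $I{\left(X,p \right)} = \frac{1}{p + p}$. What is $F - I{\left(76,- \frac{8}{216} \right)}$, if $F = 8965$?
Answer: $\frac{17957}{2} \approx 8978.5$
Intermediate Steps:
$I{\left(X,p \right)} = \frac{1}{2 p}$
$F - I{\left(76,- \frac{8}{216} \right)} = 8965 - \frac{1}{2 \left(- \frac{8}{216}\right)} = 8965 - \frac{1}{2 \left(\left(-8\right) \frac{1}{216}\right)} = 8965 - \frac{1}{2 \left(- \frac{1}{27}\right)} = 8965 - \frac{1}{2} \left(-27\right) = 8965 - - \frac{27}{2} = 8965 + \frac{27}{2} = \frac{17957}{2}$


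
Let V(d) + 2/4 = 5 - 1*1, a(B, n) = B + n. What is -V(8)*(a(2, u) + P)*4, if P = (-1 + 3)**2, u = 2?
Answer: -112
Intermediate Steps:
P = 4 (P = 2**2 = 4)
V(d) = 7/2 (V(d) = -1/2 + (5 - 1*1) = -1/2 + (5 - 1) = -1/2 + 4 = 7/2)
-V(8)*(a(2, u) + P)*4 = -7*((2 + 2) + 4)*4/2 = -7*(4 + 4)*4/2 = -7*8*4/2 = -7*32/2 = -1*112 = -112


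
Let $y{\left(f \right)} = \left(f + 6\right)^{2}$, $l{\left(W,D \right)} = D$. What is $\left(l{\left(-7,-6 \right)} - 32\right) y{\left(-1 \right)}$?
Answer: $-950$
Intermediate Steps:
$y{\left(f \right)} = \left(6 + f\right)^{2}$
$\left(l{\left(-7,-6 \right)} - 32\right) y{\left(-1 \right)} = \left(-6 - 32\right) \left(6 - 1\right)^{2} = - 38 \cdot 5^{2} = \left(-38\right) 25 = -950$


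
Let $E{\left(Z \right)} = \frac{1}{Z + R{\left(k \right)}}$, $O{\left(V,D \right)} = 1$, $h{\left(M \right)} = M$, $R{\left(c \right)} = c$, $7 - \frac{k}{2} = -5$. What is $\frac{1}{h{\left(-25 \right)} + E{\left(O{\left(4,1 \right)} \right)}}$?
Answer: $- \frac{25}{624} \approx -0.040064$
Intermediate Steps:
$k = 24$ ($k = 14 - -10 = 14 + 10 = 24$)
$E{\left(Z \right)} = \frac{1}{24 + Z}$ ($E{\left(Z \right)} = \frac{1}{Z + 24} = \frac{1}{24 + Z}$)
$\frac{1}{h{\left(-25 \right)} + E{\left(O{\left(4,1 \right)} \right)}} = \frac{1}{-25 + \frac{1}{24 + 1}} = \frac{1}{-25 + \frac{1}{25}} = \frac{1}{- \frac{624}{25}} = - \frac{25}{624}$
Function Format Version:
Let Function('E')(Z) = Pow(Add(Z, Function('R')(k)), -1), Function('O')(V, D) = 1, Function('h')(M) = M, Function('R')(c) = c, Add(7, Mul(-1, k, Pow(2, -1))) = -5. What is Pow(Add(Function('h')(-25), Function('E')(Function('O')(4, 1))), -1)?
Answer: Rational(-25, 624) ≈ -0.040064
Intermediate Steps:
k = 24 (k = Add(14, Mul(-2, -5)) = Add(14, 10) = 24)
Function('E')(Z) = Pow(Add(24, Z), -1) (Function('E')(Z) = Pow(Add(Z, 24), -1) = Pow(Add(24, Z), -1))
Pow(Add(Function('h')(-25), Function('E')(Function('O')(4, 1))), -1) = Pow(Add(-25, Pow(Add(24, 1), -1)), -1) = Pow(Add(-25, Pow(25, -1)), -1) = Pow(Add(-25, Rational(1, 25)), -1) = Pow(Rational(-624, 25), -1) = Rational(-25, 624)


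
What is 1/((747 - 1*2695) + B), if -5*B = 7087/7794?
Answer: -38970/75920647 ≈ -0.00051330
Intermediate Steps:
B = -7087/38970 (B = -7087/(5*7794) = -⅕*7087/7794 = -7087/38970 ≈ -0.18186)
1/((747 - 1*2695) + B) = 1/((747 - 1*2695) - 7087/38970) = 1/((747 - 2695) - 7087/38970) = 1/(-1948 - 7087/38970) = 1/(-75920647/38970) = -38970/75920647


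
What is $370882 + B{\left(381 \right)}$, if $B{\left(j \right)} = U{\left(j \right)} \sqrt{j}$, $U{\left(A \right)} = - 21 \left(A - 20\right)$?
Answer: $370882 - 7581 \sqrt{381} \approx 2.2291 \cdot 10^{5}$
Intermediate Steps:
$U{\left(A \right)} = 420 - 21 A$ ($U{\left(A \right)} = - 21 \left(-20 + A\right) = 420 - 21 A$)
$B{\left(j \right)} = \sqrt{j} \left(420 - 21 j\right)$ ($B{\left(j \right)} = \left(420 - 21 j\right) \sqrt{j} = \sqrt{j} \left(420 - 21 j\right)$)
$370882 + B{\left(381 \right)} = 370882 + 21 \sqrt{381} \left(20 - 381\right) = 370882 + 21 \sqrt{381} \left(-361\right) = 370882 - 7581 \sqrt{381}$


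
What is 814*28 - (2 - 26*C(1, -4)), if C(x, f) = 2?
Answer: 22842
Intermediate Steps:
814*28 - (2 - 26*C(1, -4)) = 814*28 - (2 - 26*2) = 22792 - (2 - 52) = 22792 - 1*(-50) = 22792 + 50 = 22842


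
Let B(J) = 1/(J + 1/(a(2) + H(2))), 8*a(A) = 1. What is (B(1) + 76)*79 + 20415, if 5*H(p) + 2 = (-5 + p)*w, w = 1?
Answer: 25866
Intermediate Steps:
a(A) = ⅛ (a(A) = (⅛)*1 = ⅛)
H(p) = -7/5 + p/5 (H(p) = -⅖ + ((-5 + p)*1)/5 = -⅖ + (-5 + p)/5 = -⅖ + (-1 + p/5) = -7/5 + p/5)
B(J) = 1/(-8/7 + J) (B(J) = 1/(J + 1/(⅛ + (-7/5 + (⅕)*2))) = 1/(J + 1/(⅛ + (-7/5 + ⅖))) = 1/(J + 1/(⅛ - 1)) = 1/(J + 1/(-7/8)) = 1/(J - 8/7) = 1/(-8/7 + J))
(B(1) + 76)*79 + 20415 = (7/(-8 + 7*1) + 76)*79 + 20415 = (7/(-8 + 7) + 76)*79 + 20415 = (7/(-1) + 76)*79 + 20415 = (7*(-1) + 76)*79 + 20415 = (-7 + 76)*79 + 20415 = 69*79 + 20415 = 5451 + 20415 = 25866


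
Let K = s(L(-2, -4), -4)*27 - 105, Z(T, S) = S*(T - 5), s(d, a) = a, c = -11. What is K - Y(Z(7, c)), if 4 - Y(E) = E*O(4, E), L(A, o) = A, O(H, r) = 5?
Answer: -327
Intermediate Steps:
Z(T, S) = S*(-5 + T)
Y(E) = 4 - 5*E (Y(E) = 4 - E*5 = 4 - 5*E)
K = -213 (K = -4*27 - 105 = -108 - 105 = -213)
K - Y(Z(7, c)) = -213 - (4 - (-55)*(-5 + 7)) = -213 - (4 - (-55)*2) = -213 - (4 - 5*(-22)) = -213 - (4 + 110) = -213 - 1*114 = -213 - 114 = -327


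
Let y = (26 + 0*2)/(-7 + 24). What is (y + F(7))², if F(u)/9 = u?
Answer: 1203409/289 ≈ 4164.0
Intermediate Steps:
F(u) = 9*u
y = 26/17 (y = (26 + 0)/17 = 26*(1/17) = 26/17 ≈ 1.5294)
(y + F(7))² = (26/17 + 9*7)² = (26/17 + 63)² = (1097/17)² = 1203409/289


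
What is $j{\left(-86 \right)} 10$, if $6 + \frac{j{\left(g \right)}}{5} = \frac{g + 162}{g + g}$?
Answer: $- \frac{13850}{43} \approx -322.09$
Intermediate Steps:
$j{\left(g \right)} = -30 + \frac{5 \left(162 + g\right)}{2 g}$ ($j{\left(g \right)} = -30 + 5 \frac{g + 162}{g + g} = -30 + 5 \frac{162 + g}{2 g} = -30 + \frac{5 \left(162 + g\right)}{2 g}$)
$j{\left(-86 \right)} 10 = \left(- \frac{55}{2} + \frac{405}{-86}\right) 10 = \left(- \frac{55}{2} + 405 \left(- \frac{1}{86}\right)\right) 10 = \left(- \frac{55}{2} - \frac{405}{86}\right) 10 = \left(- \frac{1385}{43}\right) 10 = - \frac{13850}{43}$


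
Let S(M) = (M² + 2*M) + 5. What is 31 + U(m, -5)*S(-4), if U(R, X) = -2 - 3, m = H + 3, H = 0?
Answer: -34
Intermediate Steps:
m = 3 (m = 0 + 3 = 3)
U(R, X) = -5
S(M) = 5 + M² + 2*M
31 + U(m, -5)*S(-4) = 31 - 5*(5 + (-4)² + 2*(-4)) = 31 - 5*(5 + 16 - 8) = 31 - 5*13 = 31 - 65 = -34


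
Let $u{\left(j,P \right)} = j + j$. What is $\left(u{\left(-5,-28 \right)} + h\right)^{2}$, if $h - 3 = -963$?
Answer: $940900$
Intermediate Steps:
$u{\left(j,P \right)} = 2 j$
$h = -960$ ($h = 3 - 963 = -960$)
$\left(u{\left(-5,-28 \right)} + h\right)^{2} = \left(2 \left(-5\right) - 960\right)^{2} = \left(-10 - 960\right)^{2} = \left(-970\right)^{2} = 940900$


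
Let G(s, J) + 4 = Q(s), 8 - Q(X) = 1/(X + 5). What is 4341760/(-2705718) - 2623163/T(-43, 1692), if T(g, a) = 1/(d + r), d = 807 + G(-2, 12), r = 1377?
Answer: -7763525123507737/1352859 ≈ -5.7386e+9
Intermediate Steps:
Q(X) = 8 - 1/(5 + X) (Q(X) = 8 - 1/(X + 5) = 8 - 1/(5 + X))
G(s, J) = -4 + (39 + 8*s)/(5 + s)
d = 2432/3 (d = 807 + (19 + 4*(-2))/(5 - 2) = 807 + (19 - 8)/3 = 807 + (1/3)*11 = 807 + 11/3 = 2432/3 ≈ 810.67)
T(g, a) = 3/6563 (T(g, a) = 1/(2432/3 + 1377) = 1/(6563/3) = 3/6563)
4341760/(-2705718) - 2623163/T(-43, 1692) = 4341760/(-2705718) - 2623163/3/6563 = 4341760*(-1/2705718) - 2623163*6563/3 = -2170880/1352859 - 17215818769/3 = -7763525123507737/1352859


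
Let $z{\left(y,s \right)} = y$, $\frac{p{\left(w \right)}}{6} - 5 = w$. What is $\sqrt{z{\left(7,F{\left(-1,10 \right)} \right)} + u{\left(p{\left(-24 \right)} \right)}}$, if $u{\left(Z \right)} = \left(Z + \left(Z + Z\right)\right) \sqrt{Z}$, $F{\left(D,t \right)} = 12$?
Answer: $\sqrt{7 - 342 i \sqrt{114}} \approx 42.77 - 42.688 i$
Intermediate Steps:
$p{\left(w \right)} = 30 + 6 w$
$u{\left(Z \right)} = 3 Z^{\frac{3}{2}}$ ($u{\left(Z \right)} = \left(Z + 2 Z\right) \sqrt{Z} = 3 Z \sqrt{Z} = 3 Z^{\frac{3}{2}}$)
$\sqrt{z{\left(7,F{\left(-1,10 \right)} \right)} + u{\left(p{\left(-24 \right)} \right)}} = \sqrt{7 + 3 \left(30 + 6 \left(-24\right)\right)^{\frac{3}{2}}} = \sqrt{7 + 3 \left(30 - 144\right)^{\frac{3}{2}}} = \sqrt{7 + 3 \left(-114\right)^{\frac{3}{2}}} = \sqrt{7 + 3 \left(- 114 i \sqrt{114}\right)} = \sqrt{7 - 342 i \sqrt{114}}$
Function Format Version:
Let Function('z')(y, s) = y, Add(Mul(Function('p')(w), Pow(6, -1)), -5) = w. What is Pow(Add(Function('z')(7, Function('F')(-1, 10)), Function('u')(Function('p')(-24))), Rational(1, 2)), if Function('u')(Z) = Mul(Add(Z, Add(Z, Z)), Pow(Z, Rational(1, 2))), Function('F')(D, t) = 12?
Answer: Pow(Add(7, Mul(-342, I, Pow(114, Rational(1, 2)))), Rational(1, 2)) ≈ Add(42.770, Mul(-42.688, I))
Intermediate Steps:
Function('p')(w) = Add(30, Mul(6, w))
Function('u')(Z) = Mul(3, Pow(Z, Rational(3, 2))) (Function('u')(Z) = Mul(Add(Z, Mul(2, Z)), Pow(Z, Rational(1, 2))) = Mul(Mul(3, Z), Pow(Z, Rational(1, 2))) = Mul(3, Pow(Z, Rational(3, 2))))
Pow(Add(Function('z')(7, Function('F')(-1, 10)), Function('u')(Function('p')(-24))), Rational(1, 2)) = Pow(Add(7, Mul(3, Pow(Add(30, Mul(6, -24)), Rational(3, 2)))), Rational(1, 2)) = Pow(Add(7, Mul(3, Pow(Add(30, -144), Rational(3, 2)))), Rational(1, 2)) = Pow(Add(7, Mul(3, Pow(-114, Rational(3, 2)))), Rational(1, 2)) = Pow(Add(7, Mul(3, Mul(-114, I, Pow(114, Rational(1, 2))))), Rational(1, 2)) = Pow(Add(7, Mul(-342, I, Pow(114, Rational(1, 2)))), Rational(1, 2))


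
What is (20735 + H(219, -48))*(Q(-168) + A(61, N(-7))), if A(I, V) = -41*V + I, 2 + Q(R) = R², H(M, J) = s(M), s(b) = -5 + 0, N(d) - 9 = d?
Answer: 584606730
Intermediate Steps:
N(d) = 9 + d
s(b) = -5
H(M, J) = -5
Q(R) = -2 + R²
A(I, V) = I - 41*V
(20735 + H(219, -48))*(Q(-168) + A(61, N(-7))) = (20735 - 5)*((-2 + (-168)²) + (61 - 41*(9 - 7))) = 20730*((-2 + 28224) + (61 - 41*2)) = 20730*(28222 + (61 - 82)) = 20730*(28222 - 21) = 20730*28201 = 584606730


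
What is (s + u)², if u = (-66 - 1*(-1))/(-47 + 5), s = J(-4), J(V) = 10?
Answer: 235225/1764 ≈ 133.35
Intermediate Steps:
s = 10
u = 65/42 (u = (-66 + 1)/(-42) = -65*(-1/42) = 65/42 ≈ 1.5476)
(s + u)² = (10 + 65/42)² = (485/42)² = 235225/1764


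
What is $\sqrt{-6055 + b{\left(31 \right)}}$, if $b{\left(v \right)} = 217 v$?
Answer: $4 \sqrt{42} \approx 25.923$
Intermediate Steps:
$\sqrt{-6055 + b{\left(31 \right)}} = \sqrt{-6055 + 217 \cdot 31} = \sqrt{-6055 + 6727} = \sqrt{672} = 4 \sqrt{42}$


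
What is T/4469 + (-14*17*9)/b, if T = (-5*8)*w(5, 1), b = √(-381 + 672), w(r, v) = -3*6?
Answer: 720/4469 - 714*√291/97 ≈ -125.41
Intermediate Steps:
w(r, v) = -18
b = √291 ≈ 17.059
T = 720 (T = -5*8*(-18) = -40*(-18) = 720)
T/4469 + (-14*17*9)/b = 720/4469 + (-14*17*9)/(√291) = 720*(1/4469) + (-238*9)*(√291/291) = 720/4469 - 714*√291/97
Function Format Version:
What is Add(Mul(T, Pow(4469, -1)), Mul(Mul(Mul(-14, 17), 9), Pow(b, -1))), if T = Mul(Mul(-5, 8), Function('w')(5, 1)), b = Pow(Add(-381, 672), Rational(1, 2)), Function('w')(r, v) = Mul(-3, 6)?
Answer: Add(Rational(720, 4469), Mul(Rational(-714, 97), Pow(291, Rational(1, 2)))) ≈ -125.41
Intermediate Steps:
Function('w')(r, v) = -18
b = Pow(291, Rational(1, 2)) ≈ 17.059
T = 720 (T = Mul(Mul(-5, 8), -18) = Mul(-40, -18) = 720)
Add(Mul(T, Pow(4469, -1)), Mul(Mul(Mul(-14, 17), 9), Pow(b, -1))) = Add(Mul(720, Pow(4469, -1)), Mul(Mul(Mul(-14, 17), 9), Pow(Pow(291, Rational(1, 2)), -1))) = Add(Mul(720, Rational(1, 4469)), Mul(Mul(-238, 9), Mul(Rational(1, 291), Pow(291, Rational(1, 2))))) = Add(Rational(720, 4469), Mul(-2142, Mul(Rational(1, 291), Pow(291, Rational(1, 2))))) = Add(Rational(720, 4469), Mul(Rational(-714, 97), Pow(291, Rational(1, 2))))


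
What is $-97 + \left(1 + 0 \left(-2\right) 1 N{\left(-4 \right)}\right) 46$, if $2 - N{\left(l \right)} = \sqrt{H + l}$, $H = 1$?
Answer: $-51$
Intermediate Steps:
$N{\left(l \right)} = 2 - \sqrt{1 + l}$
$-97 + \left(1 + 0 \left(-2\right) 1 N{\left(-4 \right)}\right) 46 = -97 + \left(1 + 0 \left(-2\right) 1 \left(2 - \sqrt{1 - 4}\right)\right) 46 = -97 + \left(1 + 0 \cdot 1 \left(2 - \sqrt{-3}\right)\right) 46 = -97 + \left(1 + 0 \left(2 - i \sqrt{3}\right)\right) 46 = -97 + \left(1 + 0\right) 46 = -97 + 1 \cdot 46 = -97 + 46 = -51$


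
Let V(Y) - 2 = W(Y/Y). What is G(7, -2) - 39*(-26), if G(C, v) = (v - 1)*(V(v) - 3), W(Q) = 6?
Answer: 999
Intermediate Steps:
V(Y) = 8 (V(Y) = 2 + 6 = 8)
G(C, v) = -5 + 5*v (G(C, v) = (v - 1)*(8 - 3) = (-1 + v)*5 = -5 + 5*v)
G(7, -2) - 39*(-26) = (-5 + 5*(-2)) - 39*(-26) = (-5 - 10) + 1014 = -15 + 1014 = 999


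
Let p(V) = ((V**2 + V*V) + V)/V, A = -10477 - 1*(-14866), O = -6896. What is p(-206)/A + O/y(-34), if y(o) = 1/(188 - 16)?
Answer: -1735281993/1463 ≈ -1.1861e+6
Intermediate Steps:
A = 4389 (A = -10477 + 14866 = 4389)
y(o) = 1/172
p(V) = (V + 2*V**2)/V (p(V) = ((V**2 + V**2) + V)/V = (2*V**2 + V)/V = (V + 2*V**2)/V)
p(-206)/A + O/y(-34) = (1 + 2*(-206))/4389 - 6896/1/172 = (1 - 412)*(1/4389) - 6896*172 = -411*1/4389 - 1186112 = -137/1463 - 1186112 = -1735281993/1463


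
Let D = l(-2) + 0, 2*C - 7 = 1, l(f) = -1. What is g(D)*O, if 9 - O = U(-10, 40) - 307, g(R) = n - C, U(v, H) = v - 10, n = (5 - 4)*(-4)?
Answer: -2688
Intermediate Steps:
n = -4 (n = 1*(-4) = -4)
U(v, H) = -10 + v
C = 4 (C = 7/2 + (½)*1 = 7/2 + ½ = 4)
D = -1 (D = -1 + 0 = -1)
g(R) = -8 (g(R) = -4 - 1*4 = -4 - 4 = -8)
O = 336 (O = 9 - ((-10 - 10) - 307) = 9 - (-20 - 307) = 9 - 1*(-327) = 9 + 327 = 336)
g(D)*O = -8*336 = -2688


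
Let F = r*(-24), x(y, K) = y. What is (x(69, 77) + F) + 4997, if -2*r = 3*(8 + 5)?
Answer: 5534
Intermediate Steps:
r = -39/2 (r = -3*(8 + 5)/2 = -3*13/2 = -1/2*39 = -39/2 ≈ -19.500)
F = 468 (F = -39/2*(-24) = 468)
(x(69, 77) + F) + 4997 = (69 + 468) + 4997 = 537 + 4997 = 5534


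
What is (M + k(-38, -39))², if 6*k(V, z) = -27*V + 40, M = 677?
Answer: 6574096/9 ≈ 7.3046e+5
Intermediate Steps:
k(V, z) = 20/3 - 9*V/2 (k(V, z) = (-27*V + 40)/6 = (40 - 27*V)/6 = 20/3 - 9*V/2)
(M + k(-38, -39))² = (677 + (20/3 - 9/2*(-38)))² = (677 + (20/3 + 171))² = (677 + 533/3)² = (2564/3)² = 6574096/9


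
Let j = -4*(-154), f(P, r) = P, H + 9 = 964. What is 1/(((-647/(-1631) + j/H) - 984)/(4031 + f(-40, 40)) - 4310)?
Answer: -478184735/2061093981753 ≈ -0.00023201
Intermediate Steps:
H = 955 (H = -9 + 964 = 955)
j = 616
1/(((-647/(-1631) + j/H) - 984)/(4031 + f(-40, 40)) - 4310) = 1/(((-647/(-1631) + 616/955) - 984)/(4031 - 40) - 4310) = 1/(((-647*(-1/1631) + 616*(1/955)) - 984)/3991 - 4310) = 1/(((647/1631 + 616/955) - 984)*(1/3991) - 4310) = 1/((1622581/1557605 - 984)*(1/3991) - 4310) = 1/(-1531060739/1557605*1/3991 - 4310) = 1/(-117773903/478184735 - 4310) = 1/(-2061093981753/478184735) = -478184735/2061093981753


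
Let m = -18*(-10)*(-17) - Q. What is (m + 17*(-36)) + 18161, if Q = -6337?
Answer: 20826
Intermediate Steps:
m = 3277 (m = -18*(-10)*(-17) - 1*(-6337) = 180*(-17) + 6337 = -3060 + 6337 = 3277)
(m + 17*(-36)) + 18161 = (3277 + 17*(-36)) + 18161 = (3277 - 612) + 18161 = 2665 + 18161 = 20826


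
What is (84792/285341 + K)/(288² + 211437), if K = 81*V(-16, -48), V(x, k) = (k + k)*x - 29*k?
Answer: 22557946360/27999656307 ≈ 0.80565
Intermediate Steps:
V(x, k) = -29*k + 2*k*x (V(x, k) = (2*k)*x - 29*k = 2*k*x - 29*k = -29*k + 2*k*x)
K = 237168 (K = 81*(-48*(-29 + 2*(-16))) = 81*(-48*(-29 - 32)) = 81*(-48*(-61)) = 81*2928 = 237168)
(84792/285341 + K)/(288² + 211437) = (84792/285341 + 237168)/(288² + 211437) = (84792*(1/285341) + 237168)/(82944 + 211437) = (84792/285341 + 237168)/294381 = (67673839080/285341)*(1/294381) = 22557946360/27999656307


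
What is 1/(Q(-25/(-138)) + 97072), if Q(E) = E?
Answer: 138/13395961 ≈ 1.0302e-5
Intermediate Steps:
1/(Q(-25/(-138)) + 97072) = 1/(-25/(-138) + 97072) = 1/(-25*(-1)/138 + 97072) = 1/(-1*(-25/138) + 97072) = 1/(25/138 + 97072) = 1/(13395961/138) = 138/13395961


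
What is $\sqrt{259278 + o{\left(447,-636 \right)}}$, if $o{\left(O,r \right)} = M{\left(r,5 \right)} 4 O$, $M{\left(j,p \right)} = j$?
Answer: $i \sqrt{877890} \approx 936.96 i$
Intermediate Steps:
$o{\left(O,r \right)} = 4 O r$ ($o{\left(O,r \right)} = r 4 O = 4 r O = 4 O r$)
$\sqrt{259278 + o{\left(447,-636 \right)}} = \sqrt{259278 + 4 \cdot 447 \left(-636\right)} = \sqrt{259278 - 1137168} = \sqrt{-877890} = i \sqrt{877890}$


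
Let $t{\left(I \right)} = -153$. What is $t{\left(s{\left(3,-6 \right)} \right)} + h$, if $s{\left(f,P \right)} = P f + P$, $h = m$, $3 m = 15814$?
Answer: $\frac{15355}{3} \approx 5118.3$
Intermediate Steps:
$m = \frac{15814}{3}$ ($m = \frac{1}{3} \cdot 15814 = \frac{15814}{3} \approx 5271.3$)
$h = \frac{15814}{3} \approx 5271.3$
$s{\left(f,P \right)} = P + P f$
$t{\left(s{\left(3,-6 \right)} \right)} + h = -153 + \frac{15814}{3} = \frac{15355}{3}$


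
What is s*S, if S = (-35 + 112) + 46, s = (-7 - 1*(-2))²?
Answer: 3075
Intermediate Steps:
s = 25 (s = (-7 + 2)² = (-5)² = 25)
S = 123 (S = 77 + 46 = 123)
s*S = 25*123 = 3075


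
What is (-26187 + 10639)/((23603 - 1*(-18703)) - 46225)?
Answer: 15548/3919 ≈ 3.9673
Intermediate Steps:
(-26187 + 10639)/((23603 - 1*(-18703)) - 46225) = -15548/((23603 + 18703) - 46225) = -15548/(42306 - 46225) = -15548/(-3919) = -15548*(-1/3919) = 15548/3919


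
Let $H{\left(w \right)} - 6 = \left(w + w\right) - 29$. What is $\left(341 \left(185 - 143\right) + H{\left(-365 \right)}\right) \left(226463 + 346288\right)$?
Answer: $7771658319$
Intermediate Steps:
$H{\left(w \right)} = -23 + 2 w$ ($H{\left(w \right)} = 6 + \left(\left(w + w\right) - 29\right) = 6 + \left(2 w - 29\right) = 6 + \left(-29 + 2 w\right) = -23 + 2 w$)
$\left(341 \left(185 - 143\right) + H{\left(-365 \right)}\right) \left(226463 + 346288\right) = \left(341 \left(185 - 143\right) + \left(-23 + 2 \left(-365\right)\right)\right) \left(226463 + 346288\right) = \left(341 \cdot 42 - 753\right) 572751 = \left(14322 - 753\right) 572751 = 13569 \cdot 572751 = 7771658319$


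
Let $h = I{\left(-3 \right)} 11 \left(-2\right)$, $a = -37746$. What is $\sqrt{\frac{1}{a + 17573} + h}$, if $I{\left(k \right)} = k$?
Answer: $\frac{\sqrt{26858675141}}{20173} \approx 8.124$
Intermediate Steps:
$h = 66$ ($h = \left(-3\right) 11 \left(-2\right) = \left(-33\right) \left(-2\right) = 66$)
$\sqrt{\frac{1}{a + 17573} + h} = \sqrt{\frac{1}{-37746 + 17573} + 66} = \sqrt{\frac{1}{-20173} + 66} = \sqrt{- \frac{1}{20173} + 66} = \sqrt{\frac{1331417}{20173}} = \frac{\sqrt{26858675141}}{20173}$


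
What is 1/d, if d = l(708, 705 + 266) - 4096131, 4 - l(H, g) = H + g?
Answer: -1/4097806 ≈ -2.4403e-7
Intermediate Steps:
l(H, g) = 4 - H - g (l(H, g) = 4 - (H + g) = 4 + (-H - g) = 4 - H - g)
d = -4097806 (d = (4 - 1*708 - (705 + 266)) - 4096131 = (4 - 708 - 1*971) - 4096131 = (4 - 708 - 971) - 4096131 = -1675 - 4096131 = -4097806)
1/d = 1/(-4097806) = -1/4097806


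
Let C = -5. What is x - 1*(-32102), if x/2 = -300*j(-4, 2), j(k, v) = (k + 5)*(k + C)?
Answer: 37502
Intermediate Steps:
j(k, v) = (-5 + k)*(5 + k) (j(k, v) = (k + 5)*(k - 5) = (5 + k)*(-5 + k) = (-5 + k)*(5 + k))
x = 5400 (x = 2*(-300*(-25 + (-4)²)) = 2*(-300*(-25 + 16)) = 2*(-300*(-9)) = 2*2700 = 5400)
x - 1*(-32102) = 5400 - 1*(-32102) = 5400 + 32102 = 37502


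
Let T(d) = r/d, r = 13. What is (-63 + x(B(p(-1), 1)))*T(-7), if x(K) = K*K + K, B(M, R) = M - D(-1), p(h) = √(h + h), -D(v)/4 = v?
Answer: 689/7 + 13*I*√2 ≈ 98.429 + 18.385*I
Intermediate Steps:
D(v) = -4*v
p(h) = √2*√h (p(h) = √(2*h) = √2*√h)
B(M, R) = -4 + M (B(M, R) = M - (-4)*(-1) = M - 1*4 = M - 4 = -4 + M)
T(d) = 13/d
x(K) = K + K² (x(K) = K² + K = K + K²)
(-63 + x(B(p(-1), 1)))*T(-7) = (-63 + (-4 + √2*√(-1))*(1 + (-4 + √2*√(-1))))*(13/(-7)) = (-63 + (-4 + √2*I)*(1 + (-4 + √2*I)))*(13*(-⅐)) = (-63 + (-4 + I*√2)*(1 + (-4 + I*√2)))*(-13/7) = (-63 + (-4 + I*√2)*(-3 + I*√2))*(-13/7) = 117 - 13*(-4 + I*√2)*(-3 + I*√2)/7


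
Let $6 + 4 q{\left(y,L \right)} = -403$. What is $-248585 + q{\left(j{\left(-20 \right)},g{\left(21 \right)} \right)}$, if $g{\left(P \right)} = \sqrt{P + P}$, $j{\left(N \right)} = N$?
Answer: $- \frac{994749}{4} \approx -2.4869 \cdot 10^{5}$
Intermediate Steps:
$g{\left(P \right)} = \sqrt{2} \sqrt{P}$ ($g{\left(P \right)} = \sqrt{2 P} = \sqrt{2} \sqrt{P}$)
$q{\left(y,L \right)} = - \frac{409}{4}$ ($q{\left(y,L \right)} = - \frac{3}{2} + \frac{1}{4} \left(-403\right) = - \frac{3}{2} - \frac{403}{4} = - \frac{409}{4}$)
$-248585 + q{\left(j{\left(-20 \right)},g{\left(21 \right)} \right)} = -248585 - \frac{409}{4} = - \frac{994749}{4}$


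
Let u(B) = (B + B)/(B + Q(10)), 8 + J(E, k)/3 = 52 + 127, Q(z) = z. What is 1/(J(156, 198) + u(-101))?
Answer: 91/46885 ≈ 0.0019409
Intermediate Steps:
J(E, k) = 513 (J(E, k) = -24 + 3*(52 + 127) = -24 + 3*179 = -24 + 537 = 513)
u(B) = 2*B/(10 + B) (u(B) = (B + B)/(B + 10) = (2*B)/(10 + B) = 2*B/(10 + B))
1/(J(156, 198) + u(-101)) = 1/(513 + 2*(-101)/(10 - 101)) = 1/(513 + 2*(-101)/(-91)) = 1/(513 + 2*(-101)*(-1/91)) = 1/(513 + 202/91) = 1/(46885/91) = 91/46885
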